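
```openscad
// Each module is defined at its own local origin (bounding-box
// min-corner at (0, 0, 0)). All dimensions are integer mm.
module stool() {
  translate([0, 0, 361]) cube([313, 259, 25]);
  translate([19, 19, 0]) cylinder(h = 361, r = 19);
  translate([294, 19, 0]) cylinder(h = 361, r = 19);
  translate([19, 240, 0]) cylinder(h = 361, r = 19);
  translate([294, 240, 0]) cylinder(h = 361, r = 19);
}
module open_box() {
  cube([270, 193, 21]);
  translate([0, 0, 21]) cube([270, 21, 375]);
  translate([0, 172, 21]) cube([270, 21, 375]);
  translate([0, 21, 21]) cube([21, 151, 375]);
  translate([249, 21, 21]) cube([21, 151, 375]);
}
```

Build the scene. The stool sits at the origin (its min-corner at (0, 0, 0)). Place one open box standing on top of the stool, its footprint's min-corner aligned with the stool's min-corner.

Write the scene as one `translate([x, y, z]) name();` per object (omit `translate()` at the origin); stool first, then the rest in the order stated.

stool();
translate([0, 0, 386]) open_box();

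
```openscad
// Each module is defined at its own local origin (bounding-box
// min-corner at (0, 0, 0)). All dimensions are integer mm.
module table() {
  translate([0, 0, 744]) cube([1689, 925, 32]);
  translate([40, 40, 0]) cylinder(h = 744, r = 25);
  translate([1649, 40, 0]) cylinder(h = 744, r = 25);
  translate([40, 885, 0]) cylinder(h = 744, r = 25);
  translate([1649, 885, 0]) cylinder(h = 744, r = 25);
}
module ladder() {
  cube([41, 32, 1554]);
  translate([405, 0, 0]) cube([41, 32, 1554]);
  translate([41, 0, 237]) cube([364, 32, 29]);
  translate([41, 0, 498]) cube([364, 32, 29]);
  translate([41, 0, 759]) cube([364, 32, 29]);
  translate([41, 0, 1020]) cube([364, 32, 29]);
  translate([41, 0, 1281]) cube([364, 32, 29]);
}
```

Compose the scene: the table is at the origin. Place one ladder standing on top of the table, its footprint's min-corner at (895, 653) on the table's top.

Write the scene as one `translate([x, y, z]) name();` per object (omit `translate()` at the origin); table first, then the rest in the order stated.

table();
translate([895, 653, 776]) ladder();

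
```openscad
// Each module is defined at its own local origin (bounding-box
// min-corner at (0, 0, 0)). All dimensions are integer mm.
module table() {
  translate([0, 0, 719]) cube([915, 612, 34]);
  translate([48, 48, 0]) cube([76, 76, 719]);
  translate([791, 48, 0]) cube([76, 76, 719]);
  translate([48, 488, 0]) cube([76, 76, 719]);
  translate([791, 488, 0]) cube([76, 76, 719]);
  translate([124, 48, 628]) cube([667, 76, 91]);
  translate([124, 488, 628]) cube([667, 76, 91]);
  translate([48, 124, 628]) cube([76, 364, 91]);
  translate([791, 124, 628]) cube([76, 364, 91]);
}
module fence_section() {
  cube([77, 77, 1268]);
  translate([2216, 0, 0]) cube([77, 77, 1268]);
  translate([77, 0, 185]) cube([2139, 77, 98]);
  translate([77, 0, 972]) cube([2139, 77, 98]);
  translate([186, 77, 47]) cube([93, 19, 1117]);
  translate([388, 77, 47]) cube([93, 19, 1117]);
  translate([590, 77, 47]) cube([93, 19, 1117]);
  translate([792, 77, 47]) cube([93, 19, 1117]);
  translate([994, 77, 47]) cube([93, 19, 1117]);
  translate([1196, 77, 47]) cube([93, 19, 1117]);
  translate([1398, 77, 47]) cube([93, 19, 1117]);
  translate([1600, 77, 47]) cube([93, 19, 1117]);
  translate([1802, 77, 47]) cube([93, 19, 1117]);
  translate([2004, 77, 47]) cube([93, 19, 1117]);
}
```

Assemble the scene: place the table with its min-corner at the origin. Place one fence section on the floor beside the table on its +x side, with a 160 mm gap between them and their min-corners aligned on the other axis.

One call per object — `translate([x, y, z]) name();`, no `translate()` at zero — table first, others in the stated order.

table();
translate([1075, 0, 0]) fence_section();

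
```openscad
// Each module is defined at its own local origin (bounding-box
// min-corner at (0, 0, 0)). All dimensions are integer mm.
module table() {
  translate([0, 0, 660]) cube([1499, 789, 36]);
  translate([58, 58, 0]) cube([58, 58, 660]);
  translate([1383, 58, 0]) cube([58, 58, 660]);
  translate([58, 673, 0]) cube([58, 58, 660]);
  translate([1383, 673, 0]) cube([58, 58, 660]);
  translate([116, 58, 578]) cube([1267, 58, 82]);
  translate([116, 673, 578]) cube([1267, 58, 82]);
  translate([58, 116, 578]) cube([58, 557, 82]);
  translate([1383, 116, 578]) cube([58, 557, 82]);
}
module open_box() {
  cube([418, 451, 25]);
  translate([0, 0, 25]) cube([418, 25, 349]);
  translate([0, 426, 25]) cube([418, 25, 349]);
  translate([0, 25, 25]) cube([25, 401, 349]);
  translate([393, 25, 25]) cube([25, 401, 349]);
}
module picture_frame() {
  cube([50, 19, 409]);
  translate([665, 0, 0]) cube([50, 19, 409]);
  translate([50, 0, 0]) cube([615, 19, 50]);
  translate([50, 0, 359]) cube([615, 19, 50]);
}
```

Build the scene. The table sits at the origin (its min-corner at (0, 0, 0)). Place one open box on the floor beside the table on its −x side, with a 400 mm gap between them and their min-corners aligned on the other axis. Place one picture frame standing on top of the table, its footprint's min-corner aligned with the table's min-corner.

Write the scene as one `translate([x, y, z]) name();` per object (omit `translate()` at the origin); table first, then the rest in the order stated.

table();
translate([-818, 0, 0]) open_box();
translate([0, 0, 696]) picture_frame();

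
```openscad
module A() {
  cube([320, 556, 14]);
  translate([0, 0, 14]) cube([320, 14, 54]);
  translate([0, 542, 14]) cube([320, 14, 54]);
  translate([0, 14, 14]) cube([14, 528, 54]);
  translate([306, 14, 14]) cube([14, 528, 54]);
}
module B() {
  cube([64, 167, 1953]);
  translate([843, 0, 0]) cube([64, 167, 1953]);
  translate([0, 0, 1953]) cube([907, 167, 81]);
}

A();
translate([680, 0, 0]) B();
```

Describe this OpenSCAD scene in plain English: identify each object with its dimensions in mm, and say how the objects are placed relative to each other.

A is an open-topped rectangular box: outside dimensions 320×556×68 mm, with a uniform wall and base thickness of 14 mm. The base is a full 320×556 slab on the floor; four walls sit on top of the base. The front and back walls (the −y and +y sides) span the full width; the two side walls fit between them.

B is a door frame. The clear opening is 779 mm wide and 1953 mm high. Two 64 mm wide jambs, 167 mm deep, stand either side of the opening from the floor to the top of the opening. A 81 mm thick head sits across the top of both jambs, spanning the full outside width of the frame.

The door frame is on the floor beside the open box on its +x side.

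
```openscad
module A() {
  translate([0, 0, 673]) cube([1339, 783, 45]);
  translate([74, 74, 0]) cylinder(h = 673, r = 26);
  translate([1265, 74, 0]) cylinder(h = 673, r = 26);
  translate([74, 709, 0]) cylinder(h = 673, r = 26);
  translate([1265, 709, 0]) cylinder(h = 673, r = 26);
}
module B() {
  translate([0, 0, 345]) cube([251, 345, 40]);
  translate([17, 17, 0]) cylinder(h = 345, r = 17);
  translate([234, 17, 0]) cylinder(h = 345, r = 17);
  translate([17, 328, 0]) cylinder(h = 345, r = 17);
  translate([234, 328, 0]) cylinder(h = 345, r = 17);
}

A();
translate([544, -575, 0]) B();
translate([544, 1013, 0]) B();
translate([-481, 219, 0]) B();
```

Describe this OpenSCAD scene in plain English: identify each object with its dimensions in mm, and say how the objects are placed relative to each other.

A is a rectangular dining table. The top is 1339×783×45 mm with its upper surface at z = 718 mm. It stands on four round legs of 52 mm diameter, each leg's bounding box inset 48 mm from the nearest pair of top edges, running from the floor to the underside of the top.

B is a four-legged stool. The seat is a 251×345×40 mm slab whose top surface is at z = 385 mm; four round legs, each 34 mm in diameter, run from the floor (z = 0) to the underside of the seat, each leg's axis is inset half a diameter from the nearest pair of seat edges (so the leg's bounding box is flush with the corner).

Three stools sit around the table at the −y, +y, −x sides.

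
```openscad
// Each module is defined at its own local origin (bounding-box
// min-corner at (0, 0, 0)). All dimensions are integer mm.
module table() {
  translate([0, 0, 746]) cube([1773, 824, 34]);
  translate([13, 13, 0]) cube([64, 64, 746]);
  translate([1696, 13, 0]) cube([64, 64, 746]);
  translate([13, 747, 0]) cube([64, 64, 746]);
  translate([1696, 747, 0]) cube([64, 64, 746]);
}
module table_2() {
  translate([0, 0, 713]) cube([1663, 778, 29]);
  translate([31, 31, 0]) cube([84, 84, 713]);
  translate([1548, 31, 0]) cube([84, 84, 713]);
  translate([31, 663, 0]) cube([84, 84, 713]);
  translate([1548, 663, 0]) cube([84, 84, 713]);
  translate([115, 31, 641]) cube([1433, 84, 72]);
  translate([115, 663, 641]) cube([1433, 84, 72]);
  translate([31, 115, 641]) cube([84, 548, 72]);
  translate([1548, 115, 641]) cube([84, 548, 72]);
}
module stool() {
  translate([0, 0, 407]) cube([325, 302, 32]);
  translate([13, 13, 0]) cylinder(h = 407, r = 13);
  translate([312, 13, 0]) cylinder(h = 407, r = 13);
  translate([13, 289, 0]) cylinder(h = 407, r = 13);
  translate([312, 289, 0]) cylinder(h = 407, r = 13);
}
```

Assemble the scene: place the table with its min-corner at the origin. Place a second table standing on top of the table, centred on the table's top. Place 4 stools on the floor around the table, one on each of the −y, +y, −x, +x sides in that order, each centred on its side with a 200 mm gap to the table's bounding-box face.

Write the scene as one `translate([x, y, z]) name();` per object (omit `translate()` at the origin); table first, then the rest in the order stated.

table();
translate([55, 23, 780]) table_2();
translate([724, -502, 0]) stool();
translate([724, 1024, 0]) stool();
translate([-525, 261, 0]) stool();
translate([1973, 261, 0]) stool();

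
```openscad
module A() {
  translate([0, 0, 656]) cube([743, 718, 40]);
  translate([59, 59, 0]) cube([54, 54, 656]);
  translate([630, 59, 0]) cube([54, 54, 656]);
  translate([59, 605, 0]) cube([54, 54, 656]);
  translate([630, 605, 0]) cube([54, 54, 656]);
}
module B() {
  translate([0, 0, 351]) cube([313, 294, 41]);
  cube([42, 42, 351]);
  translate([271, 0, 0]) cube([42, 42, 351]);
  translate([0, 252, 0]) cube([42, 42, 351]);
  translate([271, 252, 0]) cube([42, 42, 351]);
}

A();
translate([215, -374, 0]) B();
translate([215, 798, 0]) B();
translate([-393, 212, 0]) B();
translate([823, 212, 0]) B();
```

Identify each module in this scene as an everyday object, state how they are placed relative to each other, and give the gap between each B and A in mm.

Each stool's nearest face is 80 mm from the table's bounding box.

A is a table. B is a stool. Four stools sit around the table at the −y, +y, −x, +x sides. The gap between each stool and the table is 80 mm.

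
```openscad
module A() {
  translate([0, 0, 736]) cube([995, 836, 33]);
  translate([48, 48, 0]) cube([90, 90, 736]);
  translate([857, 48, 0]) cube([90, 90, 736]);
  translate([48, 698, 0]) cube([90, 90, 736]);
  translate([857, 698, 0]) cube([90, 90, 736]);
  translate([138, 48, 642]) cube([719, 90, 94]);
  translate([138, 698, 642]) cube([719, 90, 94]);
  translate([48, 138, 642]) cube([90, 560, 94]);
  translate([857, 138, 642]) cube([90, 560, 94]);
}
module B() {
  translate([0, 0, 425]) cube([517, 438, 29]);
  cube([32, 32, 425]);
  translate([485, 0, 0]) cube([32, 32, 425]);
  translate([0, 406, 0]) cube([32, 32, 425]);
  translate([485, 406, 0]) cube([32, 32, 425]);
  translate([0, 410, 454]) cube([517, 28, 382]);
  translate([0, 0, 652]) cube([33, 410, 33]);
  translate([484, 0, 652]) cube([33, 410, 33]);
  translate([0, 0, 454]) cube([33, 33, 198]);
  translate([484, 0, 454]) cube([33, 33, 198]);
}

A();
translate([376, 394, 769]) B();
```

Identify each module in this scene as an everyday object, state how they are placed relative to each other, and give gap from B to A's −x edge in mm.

A is a table. B is a chair. The chair is on top of the table. The gap from the chair to the table's −x edge is 376 mm.

The chair's min-x is at 376; the table's min-x is 0; gap = 376 mm.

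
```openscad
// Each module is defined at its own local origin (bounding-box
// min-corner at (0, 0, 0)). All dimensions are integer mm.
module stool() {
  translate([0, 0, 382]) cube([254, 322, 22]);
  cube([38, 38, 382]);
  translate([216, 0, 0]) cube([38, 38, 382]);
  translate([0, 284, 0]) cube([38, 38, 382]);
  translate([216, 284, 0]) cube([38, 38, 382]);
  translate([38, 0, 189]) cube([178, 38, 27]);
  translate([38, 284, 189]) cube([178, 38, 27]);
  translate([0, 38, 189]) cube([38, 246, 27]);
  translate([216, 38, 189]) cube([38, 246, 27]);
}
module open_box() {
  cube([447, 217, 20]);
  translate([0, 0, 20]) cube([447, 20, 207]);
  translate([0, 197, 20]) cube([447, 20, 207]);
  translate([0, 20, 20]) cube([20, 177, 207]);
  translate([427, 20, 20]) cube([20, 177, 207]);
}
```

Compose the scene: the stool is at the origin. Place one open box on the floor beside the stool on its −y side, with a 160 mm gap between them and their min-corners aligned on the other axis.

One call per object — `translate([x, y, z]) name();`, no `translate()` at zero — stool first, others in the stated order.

stool();
translate([0, -377, 0]) open_box();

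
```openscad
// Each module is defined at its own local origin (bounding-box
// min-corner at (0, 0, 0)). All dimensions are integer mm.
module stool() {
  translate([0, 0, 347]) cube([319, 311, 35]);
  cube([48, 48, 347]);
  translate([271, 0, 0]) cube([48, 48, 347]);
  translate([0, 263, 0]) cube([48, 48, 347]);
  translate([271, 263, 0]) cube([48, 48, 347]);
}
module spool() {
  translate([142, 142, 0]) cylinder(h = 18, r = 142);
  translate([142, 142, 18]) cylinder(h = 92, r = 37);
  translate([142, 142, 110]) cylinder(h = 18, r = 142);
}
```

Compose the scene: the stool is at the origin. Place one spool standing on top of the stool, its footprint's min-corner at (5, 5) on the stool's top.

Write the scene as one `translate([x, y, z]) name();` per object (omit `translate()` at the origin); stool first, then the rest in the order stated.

stool();
translate([5, 5, 382]) spool();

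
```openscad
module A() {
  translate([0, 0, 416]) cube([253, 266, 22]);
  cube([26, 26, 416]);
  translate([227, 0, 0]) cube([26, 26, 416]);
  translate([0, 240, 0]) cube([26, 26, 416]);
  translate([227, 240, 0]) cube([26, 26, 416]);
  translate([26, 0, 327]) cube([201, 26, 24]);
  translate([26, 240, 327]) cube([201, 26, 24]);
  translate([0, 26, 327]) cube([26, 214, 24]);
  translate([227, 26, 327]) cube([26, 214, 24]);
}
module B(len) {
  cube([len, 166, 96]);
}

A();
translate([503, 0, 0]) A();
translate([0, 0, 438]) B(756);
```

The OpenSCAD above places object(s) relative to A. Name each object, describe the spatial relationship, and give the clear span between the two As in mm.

Second stool starts at x = 503; first ends at x = 253; clear span = 503 − 253 = 250 mm.

A is a stool. B is a beam. A beam spans the tops of two stools. The clear span between the two stools is 250 mm.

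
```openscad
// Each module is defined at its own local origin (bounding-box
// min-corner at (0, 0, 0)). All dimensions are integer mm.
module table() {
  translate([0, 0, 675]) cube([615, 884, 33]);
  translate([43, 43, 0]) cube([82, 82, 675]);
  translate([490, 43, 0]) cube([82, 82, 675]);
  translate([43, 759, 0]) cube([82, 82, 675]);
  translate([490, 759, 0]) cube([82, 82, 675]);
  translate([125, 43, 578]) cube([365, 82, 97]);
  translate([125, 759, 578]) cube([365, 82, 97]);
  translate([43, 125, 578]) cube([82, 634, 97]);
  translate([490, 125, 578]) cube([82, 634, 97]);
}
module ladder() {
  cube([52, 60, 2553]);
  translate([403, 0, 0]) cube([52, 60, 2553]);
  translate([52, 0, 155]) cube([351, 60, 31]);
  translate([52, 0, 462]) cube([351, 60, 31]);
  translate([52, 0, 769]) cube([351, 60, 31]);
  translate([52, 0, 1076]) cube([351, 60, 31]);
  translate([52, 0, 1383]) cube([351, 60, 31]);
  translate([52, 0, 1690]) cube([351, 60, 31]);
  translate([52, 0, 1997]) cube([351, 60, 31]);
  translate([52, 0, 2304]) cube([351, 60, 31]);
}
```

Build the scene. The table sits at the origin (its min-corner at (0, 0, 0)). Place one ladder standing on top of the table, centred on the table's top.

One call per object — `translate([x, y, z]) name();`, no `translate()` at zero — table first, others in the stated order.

table();
translate([80, 412, 708]) ladder();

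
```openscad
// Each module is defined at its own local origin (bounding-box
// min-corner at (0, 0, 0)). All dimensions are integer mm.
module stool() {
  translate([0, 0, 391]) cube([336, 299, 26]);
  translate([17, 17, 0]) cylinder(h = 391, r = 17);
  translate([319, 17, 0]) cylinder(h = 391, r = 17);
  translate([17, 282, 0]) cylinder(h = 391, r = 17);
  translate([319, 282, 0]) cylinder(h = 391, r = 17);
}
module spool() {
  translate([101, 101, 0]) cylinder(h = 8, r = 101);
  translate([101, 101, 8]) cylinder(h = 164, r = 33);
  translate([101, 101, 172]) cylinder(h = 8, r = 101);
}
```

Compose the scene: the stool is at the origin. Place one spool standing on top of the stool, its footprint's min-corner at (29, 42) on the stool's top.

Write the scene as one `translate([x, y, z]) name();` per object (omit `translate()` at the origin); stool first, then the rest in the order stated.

stool();
translate([29, 42, 417]) spool();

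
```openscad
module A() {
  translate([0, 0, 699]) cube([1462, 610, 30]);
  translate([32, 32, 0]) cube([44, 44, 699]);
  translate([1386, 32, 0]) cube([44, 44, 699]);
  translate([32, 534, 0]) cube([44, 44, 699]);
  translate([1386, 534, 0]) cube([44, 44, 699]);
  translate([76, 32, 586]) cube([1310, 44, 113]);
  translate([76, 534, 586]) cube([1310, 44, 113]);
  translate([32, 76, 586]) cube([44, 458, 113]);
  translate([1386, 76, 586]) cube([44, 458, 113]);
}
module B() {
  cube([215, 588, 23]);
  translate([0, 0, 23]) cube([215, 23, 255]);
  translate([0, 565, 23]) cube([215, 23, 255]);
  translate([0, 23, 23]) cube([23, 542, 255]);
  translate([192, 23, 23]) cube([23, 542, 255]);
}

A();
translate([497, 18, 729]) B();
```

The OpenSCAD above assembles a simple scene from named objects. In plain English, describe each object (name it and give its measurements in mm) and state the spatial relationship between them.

A is a table with a 1462×610 mm rectangular top, 30 mm thick, top surface at z = 729 mm, supported by four 44×44 mm square legs, each inset 32 mm from the nearest pair of top edges, running from the floor. Four apron rails, 44 mm thick and 113 mm tall, run between adjacent legs with their top edges flush with the underside of the top and their outer faces flush with the legs' outer faces.

B is an open storage box with external size 215×588×278 mm and wall thickness 23 mm (the base is also 23 mm thick). The base covers the whole footprint; the four walls stand on the base, with the y-facing walls full-width and the x-facing walls fitting between their inner faces.

The open box is on top of the table.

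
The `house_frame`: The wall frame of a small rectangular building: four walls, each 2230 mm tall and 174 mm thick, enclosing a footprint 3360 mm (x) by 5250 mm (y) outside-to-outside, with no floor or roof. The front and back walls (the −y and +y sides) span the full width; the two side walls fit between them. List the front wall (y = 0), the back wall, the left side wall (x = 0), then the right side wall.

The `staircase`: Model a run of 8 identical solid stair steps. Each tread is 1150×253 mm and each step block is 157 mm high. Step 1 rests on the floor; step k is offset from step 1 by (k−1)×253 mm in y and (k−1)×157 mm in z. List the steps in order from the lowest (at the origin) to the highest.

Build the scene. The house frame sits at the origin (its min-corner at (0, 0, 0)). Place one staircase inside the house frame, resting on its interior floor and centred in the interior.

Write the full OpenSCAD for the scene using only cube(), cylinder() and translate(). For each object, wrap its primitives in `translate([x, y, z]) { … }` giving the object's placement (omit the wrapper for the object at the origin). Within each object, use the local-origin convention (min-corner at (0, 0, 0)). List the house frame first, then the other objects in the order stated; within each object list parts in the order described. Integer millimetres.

cube([3360, 174, 2230]);
translate([0, 5076, 0]) cube([3360, 174, 2230]);
translate([0, 174, 0]) cube([174, 4902, 2230]);
translate([3186, 174, 0]) cube([174, 4902, 2230]);
translate([1105, 1613, 0]) {
  cube([1150, 253, 157]);
  translate([0, 253, 157]) cube([1150, 253, 157]);
  translate([0, 506, 314]) cube([1150, 253, 157]);
  translate([0, 759, 471]) cube([1150, 253, 157]);
  translate([0, 1012, 628]) cube([1150, 253, 157]);
  translate([0, 1265, 785]) cube([1150, 253, 157]);
  translate([0, 1518, 942]) cube([1150, 253, 157]);
  translate([0, 1771, 1099]) cube([1150, 253, 157]);
}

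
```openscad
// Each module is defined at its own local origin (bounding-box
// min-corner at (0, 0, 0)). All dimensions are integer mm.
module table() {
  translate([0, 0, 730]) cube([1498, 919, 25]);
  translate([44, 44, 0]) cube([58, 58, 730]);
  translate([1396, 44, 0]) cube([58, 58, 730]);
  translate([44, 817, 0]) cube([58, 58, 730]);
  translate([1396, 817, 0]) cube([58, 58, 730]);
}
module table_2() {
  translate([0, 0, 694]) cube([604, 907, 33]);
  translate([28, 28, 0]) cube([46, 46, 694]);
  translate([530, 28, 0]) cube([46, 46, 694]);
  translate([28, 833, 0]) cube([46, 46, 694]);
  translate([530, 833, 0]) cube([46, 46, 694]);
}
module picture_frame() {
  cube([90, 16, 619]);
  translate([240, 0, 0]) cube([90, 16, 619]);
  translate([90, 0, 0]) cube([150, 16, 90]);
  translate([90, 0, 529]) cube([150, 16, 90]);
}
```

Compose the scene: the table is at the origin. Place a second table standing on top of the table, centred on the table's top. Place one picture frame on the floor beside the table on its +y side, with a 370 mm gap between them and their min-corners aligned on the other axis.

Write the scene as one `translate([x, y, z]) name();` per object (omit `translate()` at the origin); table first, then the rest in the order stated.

table();
translate([447, 6, 755]) table_2();
translate([0, 1289, 0]) picture_frame();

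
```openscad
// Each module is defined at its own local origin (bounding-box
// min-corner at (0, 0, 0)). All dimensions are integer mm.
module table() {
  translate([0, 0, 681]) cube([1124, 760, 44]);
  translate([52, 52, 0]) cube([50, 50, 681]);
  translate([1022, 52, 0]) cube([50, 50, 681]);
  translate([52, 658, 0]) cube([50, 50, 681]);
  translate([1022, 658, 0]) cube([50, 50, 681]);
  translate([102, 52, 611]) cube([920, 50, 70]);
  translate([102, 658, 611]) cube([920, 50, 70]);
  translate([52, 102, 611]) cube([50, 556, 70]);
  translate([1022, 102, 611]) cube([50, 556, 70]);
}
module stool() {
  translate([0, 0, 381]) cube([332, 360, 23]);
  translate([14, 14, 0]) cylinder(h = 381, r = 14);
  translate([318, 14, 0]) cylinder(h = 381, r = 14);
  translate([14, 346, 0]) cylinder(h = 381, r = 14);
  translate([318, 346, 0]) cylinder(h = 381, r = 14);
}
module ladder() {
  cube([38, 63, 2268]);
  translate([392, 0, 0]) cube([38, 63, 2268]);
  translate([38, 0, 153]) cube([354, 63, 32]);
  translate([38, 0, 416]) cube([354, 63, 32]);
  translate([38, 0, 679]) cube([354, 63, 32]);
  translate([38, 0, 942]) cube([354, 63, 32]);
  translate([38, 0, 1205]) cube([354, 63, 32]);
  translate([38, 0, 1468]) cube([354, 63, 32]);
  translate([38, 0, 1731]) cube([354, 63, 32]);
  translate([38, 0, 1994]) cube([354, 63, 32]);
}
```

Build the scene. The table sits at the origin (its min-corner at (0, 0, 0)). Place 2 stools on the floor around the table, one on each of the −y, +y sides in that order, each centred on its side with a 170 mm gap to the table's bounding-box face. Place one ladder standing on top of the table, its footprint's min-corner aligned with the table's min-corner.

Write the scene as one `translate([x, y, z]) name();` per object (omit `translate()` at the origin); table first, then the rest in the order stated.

table();
translate([396, -530, 0]) stool();
translate([396, 930, 0]) stool();
translate([0, 0, 725]) ladder();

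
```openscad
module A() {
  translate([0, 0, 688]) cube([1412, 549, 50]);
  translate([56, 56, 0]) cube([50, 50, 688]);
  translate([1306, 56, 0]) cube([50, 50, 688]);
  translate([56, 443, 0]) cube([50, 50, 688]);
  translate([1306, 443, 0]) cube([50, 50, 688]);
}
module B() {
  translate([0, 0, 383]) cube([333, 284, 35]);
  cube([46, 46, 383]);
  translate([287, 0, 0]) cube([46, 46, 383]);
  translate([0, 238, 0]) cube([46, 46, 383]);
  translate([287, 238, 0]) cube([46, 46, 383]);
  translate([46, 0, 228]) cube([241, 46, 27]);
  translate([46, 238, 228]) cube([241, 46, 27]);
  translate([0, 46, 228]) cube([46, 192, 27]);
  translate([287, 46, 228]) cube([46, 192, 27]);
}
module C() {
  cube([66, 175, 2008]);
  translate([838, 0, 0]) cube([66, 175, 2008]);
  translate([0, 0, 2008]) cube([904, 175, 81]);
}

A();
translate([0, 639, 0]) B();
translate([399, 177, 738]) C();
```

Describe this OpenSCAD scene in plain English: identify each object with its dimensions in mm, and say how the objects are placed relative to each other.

A is a table: top 1412 mm (x) × 549 mm (y), 50 mm thick, upper face at z = 738 mm, on four 50×50 mm square legs, each inset 56 mm from the nearest pair of top edges, running from z = 0 to the bottom of the top.

B is a four-legged stool. The seat is 333×284 mm, 35 mm thick, top at z = 418 mm. It stands on four square legs, each 46×46 mm in cross-section, from z = 0 to the seat underside, each flush with a corner of the seat. Four stretchers, 46 mm wide and 27 mm tall, connect adjacent legs with their undersides at z = 228 mm, each running between the inner faces of the legs it joins and aligned with the legs' outer faces on the other axis.

C is a door frame. The clear opening is 772 mm wide and 2008 mm high. Two 66 mm wide jambs, 175 mm deep, stand either side of the opening from the floor to the top of the opening. A 81 mm thick head sits across the top of both jambs, spanning the full outside width of the frame.

The stool is on the floor beside the table on its +y side. The door frame is on top of the table.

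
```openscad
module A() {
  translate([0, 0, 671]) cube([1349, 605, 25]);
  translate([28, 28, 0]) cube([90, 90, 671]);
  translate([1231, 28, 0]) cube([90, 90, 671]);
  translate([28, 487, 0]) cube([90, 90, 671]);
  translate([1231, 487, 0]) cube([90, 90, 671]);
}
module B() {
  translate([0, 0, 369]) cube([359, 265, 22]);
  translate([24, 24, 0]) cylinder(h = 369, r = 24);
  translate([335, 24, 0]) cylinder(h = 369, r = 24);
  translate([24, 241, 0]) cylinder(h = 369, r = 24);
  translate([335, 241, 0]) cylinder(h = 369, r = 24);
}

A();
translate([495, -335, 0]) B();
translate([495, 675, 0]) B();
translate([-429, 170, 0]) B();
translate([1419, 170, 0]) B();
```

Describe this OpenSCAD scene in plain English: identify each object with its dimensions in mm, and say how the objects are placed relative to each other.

A is a table with a 1349×605 mm rectangular top, 25 mm thick, top surface at z = 696 mm, supported by four 90×90 mm square legs, each inset 28 mm from the nearest pair of top edges, running from the floor.

B is a four-legged stool. The seat is 359×265 mm, 22 mm thick, top at z = 391 mm. It stands on four round legs, each 48 mm in diameter, from z = 0 to the seat underside, each leg's axis is inset half a diameter from the nearest pair of seat edges (so the leg's bounding box is flush with the corner).

Four stools sit around the table at the −y, +y, −x, +x sides.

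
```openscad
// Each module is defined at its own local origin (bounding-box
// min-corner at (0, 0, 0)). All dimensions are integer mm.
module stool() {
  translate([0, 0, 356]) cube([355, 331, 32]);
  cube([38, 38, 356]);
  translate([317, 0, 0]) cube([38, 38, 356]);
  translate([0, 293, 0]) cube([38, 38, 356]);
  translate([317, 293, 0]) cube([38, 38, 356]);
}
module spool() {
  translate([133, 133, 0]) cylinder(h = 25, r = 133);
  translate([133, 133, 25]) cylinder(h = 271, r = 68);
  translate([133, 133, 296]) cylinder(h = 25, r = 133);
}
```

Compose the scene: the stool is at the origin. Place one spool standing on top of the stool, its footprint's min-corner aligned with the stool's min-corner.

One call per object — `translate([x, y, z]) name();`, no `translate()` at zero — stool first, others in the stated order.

stool();
translate([0, 0, 388]) spool();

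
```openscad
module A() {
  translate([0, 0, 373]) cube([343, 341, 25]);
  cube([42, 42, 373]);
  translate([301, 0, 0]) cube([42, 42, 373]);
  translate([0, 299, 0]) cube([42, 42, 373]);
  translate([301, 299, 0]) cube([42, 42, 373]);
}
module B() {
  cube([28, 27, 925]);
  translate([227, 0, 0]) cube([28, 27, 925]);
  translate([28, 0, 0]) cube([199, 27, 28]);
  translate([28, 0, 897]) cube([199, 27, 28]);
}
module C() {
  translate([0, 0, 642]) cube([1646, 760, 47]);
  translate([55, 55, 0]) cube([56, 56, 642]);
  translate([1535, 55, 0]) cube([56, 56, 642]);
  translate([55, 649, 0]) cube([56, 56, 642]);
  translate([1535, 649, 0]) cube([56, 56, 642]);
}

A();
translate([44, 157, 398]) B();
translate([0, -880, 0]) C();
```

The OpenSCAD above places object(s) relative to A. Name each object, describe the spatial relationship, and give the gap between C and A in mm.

A is a stool. B is a picture frame. C is a table. The picture frame is on top of the stool, centred. The table is on the floor beside the stool on its −y side. The gap between the table and the stool is 120 mm.

The table's nearest face is 120 mm from the stool's −y face.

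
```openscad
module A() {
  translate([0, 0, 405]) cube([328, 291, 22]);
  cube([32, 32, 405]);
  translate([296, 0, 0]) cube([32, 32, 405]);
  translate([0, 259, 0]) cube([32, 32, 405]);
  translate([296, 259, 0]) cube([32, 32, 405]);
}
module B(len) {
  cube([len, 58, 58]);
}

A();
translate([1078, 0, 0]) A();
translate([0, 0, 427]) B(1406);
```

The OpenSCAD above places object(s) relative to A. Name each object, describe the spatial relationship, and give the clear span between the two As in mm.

A is a stool. B is a beam. A beam spans the tops of two stools. The clear span between the two stools is 750 mm.

Second stool starts at x = 1078; first ends at x = 328; clear span = 1078 − 328 = 750 mm.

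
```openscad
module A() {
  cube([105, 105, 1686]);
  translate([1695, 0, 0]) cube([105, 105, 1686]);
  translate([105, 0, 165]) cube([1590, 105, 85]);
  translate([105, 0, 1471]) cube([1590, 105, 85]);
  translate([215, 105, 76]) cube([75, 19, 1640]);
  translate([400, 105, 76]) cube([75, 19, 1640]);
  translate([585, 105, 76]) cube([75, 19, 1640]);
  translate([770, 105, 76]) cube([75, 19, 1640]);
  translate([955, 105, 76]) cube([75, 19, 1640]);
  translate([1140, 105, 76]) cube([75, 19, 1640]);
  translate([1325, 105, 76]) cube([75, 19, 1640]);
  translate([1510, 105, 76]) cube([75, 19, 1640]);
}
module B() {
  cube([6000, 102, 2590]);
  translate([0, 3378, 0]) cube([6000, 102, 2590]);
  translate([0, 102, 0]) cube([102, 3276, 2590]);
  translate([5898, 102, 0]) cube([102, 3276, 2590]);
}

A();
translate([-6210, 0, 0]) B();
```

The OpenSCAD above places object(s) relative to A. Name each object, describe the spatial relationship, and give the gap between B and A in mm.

The house frame's nearest face is 210 mm from the fence section's −x face.

A is a fence section. B is a house frame. The house frame is on the floor beside the fence section on its −x side. The gap between the house frame and the fence section is 210 mm.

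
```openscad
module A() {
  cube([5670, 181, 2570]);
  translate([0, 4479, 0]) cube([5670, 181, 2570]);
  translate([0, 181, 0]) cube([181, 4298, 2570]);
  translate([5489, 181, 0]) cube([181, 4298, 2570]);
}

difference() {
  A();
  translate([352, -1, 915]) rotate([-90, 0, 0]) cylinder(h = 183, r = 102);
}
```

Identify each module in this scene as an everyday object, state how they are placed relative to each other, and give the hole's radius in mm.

The subtracted cylinder has r = 102 mm.

A is a house frame. The house frame has a circular hole through its front wall. The hole's radius is 102 mm.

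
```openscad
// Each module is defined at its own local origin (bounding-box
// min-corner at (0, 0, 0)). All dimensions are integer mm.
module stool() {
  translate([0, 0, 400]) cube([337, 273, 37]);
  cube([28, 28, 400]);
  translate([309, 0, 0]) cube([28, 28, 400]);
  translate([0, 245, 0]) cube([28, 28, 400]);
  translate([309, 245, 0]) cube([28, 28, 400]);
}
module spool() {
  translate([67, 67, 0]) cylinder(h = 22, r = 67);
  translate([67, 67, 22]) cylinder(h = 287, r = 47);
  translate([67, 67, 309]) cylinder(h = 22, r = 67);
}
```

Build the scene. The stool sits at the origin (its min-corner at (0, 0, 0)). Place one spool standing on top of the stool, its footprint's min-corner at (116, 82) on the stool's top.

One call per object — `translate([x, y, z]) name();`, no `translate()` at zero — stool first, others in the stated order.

stool();
translate([116, 82, 437]) spool();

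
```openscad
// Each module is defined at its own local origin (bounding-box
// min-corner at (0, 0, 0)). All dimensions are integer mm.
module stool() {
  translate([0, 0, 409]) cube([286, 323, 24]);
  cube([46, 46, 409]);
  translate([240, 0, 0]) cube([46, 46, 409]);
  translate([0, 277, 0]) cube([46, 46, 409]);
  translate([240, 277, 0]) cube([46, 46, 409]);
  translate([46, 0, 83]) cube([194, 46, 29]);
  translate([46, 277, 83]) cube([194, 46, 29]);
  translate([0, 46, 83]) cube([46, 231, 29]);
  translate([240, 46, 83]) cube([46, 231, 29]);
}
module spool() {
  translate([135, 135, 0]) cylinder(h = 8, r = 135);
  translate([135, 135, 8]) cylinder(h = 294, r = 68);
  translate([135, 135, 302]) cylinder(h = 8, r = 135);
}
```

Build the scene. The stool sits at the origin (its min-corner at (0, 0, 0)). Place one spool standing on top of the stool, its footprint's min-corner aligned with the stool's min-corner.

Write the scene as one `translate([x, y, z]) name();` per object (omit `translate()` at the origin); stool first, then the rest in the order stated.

stool();
translate([0, 0, 433]) spool();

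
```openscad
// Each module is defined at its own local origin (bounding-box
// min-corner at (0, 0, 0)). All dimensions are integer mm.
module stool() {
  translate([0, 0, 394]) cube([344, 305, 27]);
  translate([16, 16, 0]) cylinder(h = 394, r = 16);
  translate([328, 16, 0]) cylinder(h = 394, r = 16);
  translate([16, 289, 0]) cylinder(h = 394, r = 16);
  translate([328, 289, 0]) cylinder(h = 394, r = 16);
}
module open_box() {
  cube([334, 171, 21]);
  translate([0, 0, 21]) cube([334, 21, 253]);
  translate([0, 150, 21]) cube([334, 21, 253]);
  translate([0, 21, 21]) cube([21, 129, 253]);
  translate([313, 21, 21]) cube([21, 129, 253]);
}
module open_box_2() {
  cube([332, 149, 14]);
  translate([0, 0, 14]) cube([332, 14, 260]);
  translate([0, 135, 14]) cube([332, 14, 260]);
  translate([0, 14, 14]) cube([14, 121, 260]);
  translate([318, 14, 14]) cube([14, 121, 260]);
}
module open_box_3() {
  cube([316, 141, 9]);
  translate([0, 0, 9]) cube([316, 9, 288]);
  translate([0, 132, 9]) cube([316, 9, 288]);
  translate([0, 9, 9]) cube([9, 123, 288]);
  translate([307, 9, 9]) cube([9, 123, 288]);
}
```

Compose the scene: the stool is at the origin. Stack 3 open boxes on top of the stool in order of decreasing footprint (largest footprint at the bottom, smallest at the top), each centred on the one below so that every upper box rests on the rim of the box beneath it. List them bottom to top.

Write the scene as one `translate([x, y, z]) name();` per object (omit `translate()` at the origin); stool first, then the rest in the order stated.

stool();
translate([5, 67, 421]) open_box();
translate([6, 78, 695]) open_box_2();
translate([14, 82, 969]) open_box_3();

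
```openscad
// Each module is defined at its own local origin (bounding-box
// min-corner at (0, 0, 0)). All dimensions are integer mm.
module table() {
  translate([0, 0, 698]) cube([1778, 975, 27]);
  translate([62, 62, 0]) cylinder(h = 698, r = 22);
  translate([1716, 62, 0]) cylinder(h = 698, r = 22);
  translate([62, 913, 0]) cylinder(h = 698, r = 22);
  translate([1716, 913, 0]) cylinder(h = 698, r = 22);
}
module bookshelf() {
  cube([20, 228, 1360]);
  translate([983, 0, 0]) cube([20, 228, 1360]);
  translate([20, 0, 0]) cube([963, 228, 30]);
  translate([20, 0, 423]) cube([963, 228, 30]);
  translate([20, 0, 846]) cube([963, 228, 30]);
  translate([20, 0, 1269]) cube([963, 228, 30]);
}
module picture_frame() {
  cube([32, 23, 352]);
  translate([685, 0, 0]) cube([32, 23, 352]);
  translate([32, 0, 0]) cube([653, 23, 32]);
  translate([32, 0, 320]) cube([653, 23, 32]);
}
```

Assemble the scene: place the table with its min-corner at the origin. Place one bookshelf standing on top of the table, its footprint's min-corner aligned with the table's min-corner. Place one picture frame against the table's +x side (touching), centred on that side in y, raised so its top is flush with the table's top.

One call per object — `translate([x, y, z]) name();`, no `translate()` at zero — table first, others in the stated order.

table();
translate([0, 0, 725]) bookshelf();
translate([1778, 476, 373]) picture_frame();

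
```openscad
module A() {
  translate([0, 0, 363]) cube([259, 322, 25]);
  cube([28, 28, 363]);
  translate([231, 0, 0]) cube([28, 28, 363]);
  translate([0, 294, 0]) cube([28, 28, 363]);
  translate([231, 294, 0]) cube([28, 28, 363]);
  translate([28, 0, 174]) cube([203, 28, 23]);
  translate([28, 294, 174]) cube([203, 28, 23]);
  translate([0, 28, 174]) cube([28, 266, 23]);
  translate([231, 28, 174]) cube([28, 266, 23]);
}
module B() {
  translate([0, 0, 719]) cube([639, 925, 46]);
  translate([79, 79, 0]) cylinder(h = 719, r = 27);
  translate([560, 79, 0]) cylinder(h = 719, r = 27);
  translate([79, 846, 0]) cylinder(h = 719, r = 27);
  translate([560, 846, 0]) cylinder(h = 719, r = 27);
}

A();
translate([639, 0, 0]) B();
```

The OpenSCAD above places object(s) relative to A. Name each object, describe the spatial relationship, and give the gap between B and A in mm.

The table's nearest face is 380 mm from the stool's +x face.

A is a stool. B is a table. The table is on the floor beside the stool on its +x side. The gap between the table and the stool is 380 mm.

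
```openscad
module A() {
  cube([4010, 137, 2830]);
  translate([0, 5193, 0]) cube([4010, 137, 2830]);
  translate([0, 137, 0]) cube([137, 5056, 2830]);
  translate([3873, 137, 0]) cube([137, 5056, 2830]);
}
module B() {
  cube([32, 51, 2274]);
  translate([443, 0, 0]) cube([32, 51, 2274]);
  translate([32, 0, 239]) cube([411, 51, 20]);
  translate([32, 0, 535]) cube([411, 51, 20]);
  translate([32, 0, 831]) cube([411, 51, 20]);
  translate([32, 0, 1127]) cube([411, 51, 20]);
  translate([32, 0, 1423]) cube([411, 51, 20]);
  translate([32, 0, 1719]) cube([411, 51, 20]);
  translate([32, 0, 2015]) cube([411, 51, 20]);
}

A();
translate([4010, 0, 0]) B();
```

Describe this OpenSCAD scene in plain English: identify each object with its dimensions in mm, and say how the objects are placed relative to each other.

A is the wall frame of a small rectangular building: four walls, each 2830 mm tall and 137 mm thick, enclosing a footprint 4010 mm (x) by 5330 mm (y) outside-to-outside, with no floor or roof. The front and back walls (the −y and +y sides) span the full width; the two side walls fit between them.

B is a wooden ladder with two side rails of 32×51 mm section and 2274 mm height, set 475 mm apart overall. Between them run 7 rectangular rungs (51 mm deep, 20 mm thick), front faces flush with the rails' −y face. The bottom of the first rung is 239 mm above the floor and each subsequent rung is 296 mm higher than the one below.

The ladder is against the house frame's +x side, with their −y faces flush.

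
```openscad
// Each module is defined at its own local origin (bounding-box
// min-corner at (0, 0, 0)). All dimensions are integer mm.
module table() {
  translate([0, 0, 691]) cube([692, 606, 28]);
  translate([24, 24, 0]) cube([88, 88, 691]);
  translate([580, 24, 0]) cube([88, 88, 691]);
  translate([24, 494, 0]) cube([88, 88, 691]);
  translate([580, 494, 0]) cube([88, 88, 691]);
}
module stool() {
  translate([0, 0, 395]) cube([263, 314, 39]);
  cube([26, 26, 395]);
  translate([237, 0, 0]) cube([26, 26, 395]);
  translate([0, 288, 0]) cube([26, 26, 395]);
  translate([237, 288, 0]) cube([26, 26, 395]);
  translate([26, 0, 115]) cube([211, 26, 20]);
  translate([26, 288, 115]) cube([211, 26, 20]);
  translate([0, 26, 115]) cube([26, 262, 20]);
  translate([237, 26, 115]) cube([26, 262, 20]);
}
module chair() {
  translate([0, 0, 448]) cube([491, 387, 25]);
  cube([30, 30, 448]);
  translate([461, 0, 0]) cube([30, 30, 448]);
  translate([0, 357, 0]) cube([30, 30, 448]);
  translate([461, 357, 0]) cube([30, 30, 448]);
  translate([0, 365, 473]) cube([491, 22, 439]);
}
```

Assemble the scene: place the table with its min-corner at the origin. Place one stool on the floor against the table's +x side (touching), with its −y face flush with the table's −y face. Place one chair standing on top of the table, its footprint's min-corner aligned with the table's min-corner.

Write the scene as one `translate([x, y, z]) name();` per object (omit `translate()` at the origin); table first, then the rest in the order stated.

table();
translate([692, 0, 0]) stool();
translate([0, 0, 719]) chair();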